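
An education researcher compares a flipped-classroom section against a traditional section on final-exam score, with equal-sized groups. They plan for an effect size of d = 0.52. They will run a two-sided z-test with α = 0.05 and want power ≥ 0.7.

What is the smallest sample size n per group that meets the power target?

For power 0.7 need Φ(δ − z_{0.025}) = 0.7, so δ = z_{0.025} + z_{0.30} = 1.960 + 0.524 = 2.484.
(The Φ(−δ − z_{α/2}) term is vanishingly small for δ > 0 and is dropped in the standard sample-size formula.)
δ = d·√(n/2) ⇒ n = 2(δ/d)² = 2 × (2.484 / 0.52)² = 45.65.
Round up to the next whole unit.

n = 46 per group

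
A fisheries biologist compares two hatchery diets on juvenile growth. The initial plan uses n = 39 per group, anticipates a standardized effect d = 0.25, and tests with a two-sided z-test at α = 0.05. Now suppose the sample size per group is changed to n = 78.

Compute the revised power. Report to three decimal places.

With n = 78 per group: δ = d·√(n/2) = 0.25 × √(78/2) = 1.5612. Critical value z_{0.025} = 1.960.
Revised power = Φ(δ − 1.960) + Φ(−δ − 1.960) = Φ(-0.399) + Φ(-3.521) = 0.3451 + 0.0002 = 0.3453.

Power ≈ 0.345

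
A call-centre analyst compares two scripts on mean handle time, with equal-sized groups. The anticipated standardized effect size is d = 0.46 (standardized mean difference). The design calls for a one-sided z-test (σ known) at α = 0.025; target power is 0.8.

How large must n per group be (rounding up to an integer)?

For power 0.8 need Φ(δ − z_{0.025}) = 0.8, so δ = z_{0.025} + z_{0.20} = 1.960 + 0.842 = 2.802.
δ = d·√(n/2) ⇒ n = 2(δ/d)² = 2 × (2.802 / 0.46)² = 74.19.
Rounding up, n = 75 per group.

n = 75 per group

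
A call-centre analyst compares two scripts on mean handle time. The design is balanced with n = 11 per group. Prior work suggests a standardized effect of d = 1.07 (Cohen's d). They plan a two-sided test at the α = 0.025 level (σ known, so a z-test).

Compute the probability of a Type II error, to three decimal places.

Noncentrality parameter: λ = d·√(n/2) = 1.07 × √(11/2) = 2.5094
Two-sided α = 0.025 → critical value z_{0.0125} = 2.241.
Power = Φ(λ − 2.241) + Φ(−λ − 2.241) = Φ(0.268) + Φ(-4.751) = 0.6056 + 0.0000 = 0.6056.
Type II error: β = 1 − power = 1 − 0.6056 = 0.3944.

β ≈ 0.394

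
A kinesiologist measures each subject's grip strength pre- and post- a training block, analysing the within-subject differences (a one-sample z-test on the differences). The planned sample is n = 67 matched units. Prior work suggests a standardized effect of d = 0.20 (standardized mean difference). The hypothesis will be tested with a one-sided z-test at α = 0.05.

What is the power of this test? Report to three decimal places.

Noncentrality parameter: δ = d·√n = 0.20 × √67 = 1.6371
Critical value for a one-sided test at α = 0.05: z_α = 1.645.
Power = P(Z > 1.645 − δ) = Φ(-0.008) = 0.4969.

Power ≈ 0.497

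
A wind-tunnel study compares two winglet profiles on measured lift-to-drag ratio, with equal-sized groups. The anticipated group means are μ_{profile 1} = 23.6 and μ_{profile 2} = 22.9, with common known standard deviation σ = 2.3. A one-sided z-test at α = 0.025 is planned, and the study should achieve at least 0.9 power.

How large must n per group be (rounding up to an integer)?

n = 227 per group

Standardized effect: d = |μ_{profile 1} − μ_{profile 2}| / σ = |23.6 − 22.9| / 2.3 = 0.3043
Set Φ(δ − 1.960) = 0.9; then δ − 1.960 = Φ⁻¹(0.9) = 1.282, giving δ = 3.242.
δ = d·√(n/2) ⇒ n = 2(δ/d)² = 2 × (3.242 / 0.3043)² = 226.87.
Rounding up, n = 227 per group.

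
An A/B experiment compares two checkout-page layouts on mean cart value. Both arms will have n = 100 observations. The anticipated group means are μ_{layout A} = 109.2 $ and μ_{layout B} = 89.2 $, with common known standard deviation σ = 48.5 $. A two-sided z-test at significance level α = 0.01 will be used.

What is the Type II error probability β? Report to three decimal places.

β ≈ 0.367

Standardized effect: d = |μ_{layout A} − μ_{layout B}| / σ = |109.2 − 89.2| / 48.5 = 0.4124
Noncentrality parameter: λ = d·√(n/2) = 0.4124 × √(100/2) = 2.9159
Two-sided α = 0.01 → critical value z_{0.005} = 2.576.
Power = Φ(λ − 2.576) + Φ(−λ − 2.576) = Φ(0.340) + Φ(-5.492) = 0.6331 + 0.0000 = 0.6331.
Type II error: β = 1 − power = 1 − 0.6331 = 0.3669.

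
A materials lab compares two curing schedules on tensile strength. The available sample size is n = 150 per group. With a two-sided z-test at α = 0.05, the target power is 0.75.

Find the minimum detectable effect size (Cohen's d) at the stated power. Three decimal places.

d ≈ 0.304

Required noncentrality: δ = z_{0.025} + z_{0.25} = 1.960 + 0.674 = 2.634.
(The second rejection-region term Φ(−δ − z_{α/2}) is negligible and dropped.)
δ = d·√(n/2) ⇒ d = δ/√(n/2) = 2.634/√(150/2) = 0.3042.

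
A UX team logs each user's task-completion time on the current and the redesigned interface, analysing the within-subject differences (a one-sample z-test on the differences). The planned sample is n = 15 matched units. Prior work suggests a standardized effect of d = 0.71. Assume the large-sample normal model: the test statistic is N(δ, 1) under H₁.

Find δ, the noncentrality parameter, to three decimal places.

δ ≈ 2.750

The noncentrality parameter scales effect size by the design's sample-size factor: δ = d·√n = 0.71 × √15 = 2.7498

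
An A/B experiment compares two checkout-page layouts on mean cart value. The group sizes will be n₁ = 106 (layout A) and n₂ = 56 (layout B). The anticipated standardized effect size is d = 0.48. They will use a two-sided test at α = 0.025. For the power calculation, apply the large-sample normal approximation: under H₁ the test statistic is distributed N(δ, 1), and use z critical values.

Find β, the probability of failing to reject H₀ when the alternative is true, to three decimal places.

Noncentrality parameter: λ = d / √(1/n₁ + 1/n₂) = 0.48 / √(1/106 + 1/56) = 2.9056
Two-sided α = 0.025 → critical value z_{0.0125} = 2.241.
Power = Φ(λ − 2.241) + Φ(−λ − 2.241) = Φ(0.664) + Φ(-5.147) = 0.7467 + 0.0000 = 0.7467.
Type II error: β = 1 − power = 1 − 0.7467 = 0.2533.

β ≈ 0.253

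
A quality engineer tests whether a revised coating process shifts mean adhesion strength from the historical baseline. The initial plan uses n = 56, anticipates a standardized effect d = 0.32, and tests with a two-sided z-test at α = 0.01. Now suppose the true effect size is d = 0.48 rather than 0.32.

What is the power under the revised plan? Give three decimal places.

With d = 0.48: δ = d·√n = 0.48 × √56 = 3.5920. Critical value z_{0.005} = 2.576.
Revised power = Φ(δ − 2.576) + Φ(−δ − 2.576) = Φ(1.016) + Φ(-6.168) = 0.8452 + 0.0000 = 0.8452.

Power ≈ 0.845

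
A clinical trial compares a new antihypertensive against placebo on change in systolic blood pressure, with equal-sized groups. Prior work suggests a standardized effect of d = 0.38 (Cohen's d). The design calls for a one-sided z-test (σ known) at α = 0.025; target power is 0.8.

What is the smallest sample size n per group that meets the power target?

n = 109 per group

For power 0.8 need Φ(δ − z_{0.025}) = 0.8, so δ = z_{0.025} + z_{0.20} = 1.960 + 0.842 = 2.802.
δ = d·√(n/2) ⇒ n = 2(δ/d)² = 2 × (2.802 / 0.38)² = 108.71.
Round up to the next whole unit.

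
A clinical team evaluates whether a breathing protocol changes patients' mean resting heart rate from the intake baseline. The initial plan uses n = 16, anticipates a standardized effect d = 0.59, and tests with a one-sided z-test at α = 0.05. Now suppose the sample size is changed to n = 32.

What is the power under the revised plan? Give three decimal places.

With n = 32: δ = d·√n = 0.59 × √32 = 3.3375. Critical value z_{0.05} = 1.645.
Revised power = Φ(δ − 1.645) = Φ(1.693) = 0.9547.

Power ≈ 0.955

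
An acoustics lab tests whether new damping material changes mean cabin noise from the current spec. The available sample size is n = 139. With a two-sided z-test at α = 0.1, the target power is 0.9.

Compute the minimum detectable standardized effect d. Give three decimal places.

d ≈ 0.248

Need Φ(δ − 1.645) = 0.9, so δ = 1.645 + 1.282 = 2.926.
(Lower-tail contribution to power is negligible for δ > 0.)
δ = d·√n ⇒ d = δ/√n = 2.926/√139 = 0.2482.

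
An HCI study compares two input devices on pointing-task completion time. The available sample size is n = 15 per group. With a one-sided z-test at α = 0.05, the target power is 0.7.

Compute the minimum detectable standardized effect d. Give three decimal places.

Required noncentrality: δ = z_{0.05} + z_{0.30} = 1.645 + 0.524 = 2.169.
δ = d·√(n/2) ⇒ d = δ/√(n/2) = 2.169/√(15/2) = 0.7921.

d ≈ 0.792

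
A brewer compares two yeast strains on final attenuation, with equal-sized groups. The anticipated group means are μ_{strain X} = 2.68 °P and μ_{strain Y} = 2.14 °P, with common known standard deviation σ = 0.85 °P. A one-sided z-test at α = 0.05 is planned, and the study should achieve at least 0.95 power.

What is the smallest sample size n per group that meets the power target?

Standardized effect: d = |μ_{strain X} − μ_{strain Y}| / σ = |2.68 − 2.14| / 0.85 = 0.6353
For power 0.95 need Φ(δ − z_{0.05}) = 0.95, so δ = z_{0.05} + z_{0.05} = 1.645 + 1.645 = 3.290.
δ = d·√(n/2) ⇒ n = 2(δ/d)² = 2 × (3.290 / 0.6353)² = 53.63.
Round up to the next whole unit.

n = 54 per group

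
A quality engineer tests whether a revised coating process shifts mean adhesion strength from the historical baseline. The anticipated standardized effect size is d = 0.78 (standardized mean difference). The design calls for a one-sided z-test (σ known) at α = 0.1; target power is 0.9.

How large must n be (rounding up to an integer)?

For power 0.9 need Φ(δ − z_{0.1}) = 0.9, so δ = z_{0.1} + z_{0.10} = 1.282 + 1.282 = 2.563.
δ = d·√n ⇒ n = (δ/d)² = (2.563 / 0.78)² = 10.80.
Round up to the next whole unit.

n = 11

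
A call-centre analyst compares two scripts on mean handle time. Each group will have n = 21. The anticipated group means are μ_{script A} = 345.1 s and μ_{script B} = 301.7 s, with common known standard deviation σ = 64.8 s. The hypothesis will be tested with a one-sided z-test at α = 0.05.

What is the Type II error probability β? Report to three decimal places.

β ≈ 0.300

Standardized effect: d = |μ_{script A} − μ_{script B}| / σ = |345.1 − 301.7| / 64.8 = 0.6698
Noncentrality parameter: δ = d·√(n/2) = 0.6698 × √(21/2) = 2.1702
Critical value for a one-sided test at α = 0.05: z_α = 1.645.
Power = P(Z > 1.645 − δ) = Φ(0.525) = 0.7003.
Type II error: β = 1 − power = 1 − 0.7003 = 0.2997.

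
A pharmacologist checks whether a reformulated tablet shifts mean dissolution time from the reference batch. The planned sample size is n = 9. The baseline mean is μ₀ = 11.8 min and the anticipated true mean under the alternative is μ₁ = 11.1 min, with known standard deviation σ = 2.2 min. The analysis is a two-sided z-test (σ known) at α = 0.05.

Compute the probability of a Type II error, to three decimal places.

Standardized effect: d = |μ₁ − μ₀| / σ = |11.1 − 11.8| / 2.2 = 0.3182
Noncentrality parameter: δ = d·√n = 0.3182 × √9 = 0.9545
Critical value for a two-sided test at α = 0.05: z_{α/2} = 1.960.
Power = Φ(δ − 1.960) + Φ(−δ − 1.960) = Φ(-1.005) + Φ(-2.915) = 0.1573 + 0.0018 = 0.1591.
Type II error: β = 1 − power = 1 − 0.1591 = 0.8409.

β ≈ 0.841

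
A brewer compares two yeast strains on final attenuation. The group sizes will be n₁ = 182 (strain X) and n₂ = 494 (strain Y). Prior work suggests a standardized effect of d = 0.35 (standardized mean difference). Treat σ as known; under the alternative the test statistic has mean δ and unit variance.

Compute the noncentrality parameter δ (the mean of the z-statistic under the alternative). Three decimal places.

δ ≈ 4.036

δ = d / √(1/n₁ + 1/n₂) = 0.35 / √(1/182 + 1/494) = 4.0364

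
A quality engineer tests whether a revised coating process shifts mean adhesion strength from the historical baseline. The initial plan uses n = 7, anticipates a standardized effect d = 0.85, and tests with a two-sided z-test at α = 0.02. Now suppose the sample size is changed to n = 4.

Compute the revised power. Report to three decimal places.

With n = 4: δ = d·√n = 0.85 × √4 = 1.7000. Critical value z_{0.01} = 2.326.
Revised power = Φ(δ − 2.326) + Φ(−δ − 2.326) = Φ(-0.626) + Φ(-4.026) = 0.2655 + 0.0000 = 0.2656.

Power ≈ 0.266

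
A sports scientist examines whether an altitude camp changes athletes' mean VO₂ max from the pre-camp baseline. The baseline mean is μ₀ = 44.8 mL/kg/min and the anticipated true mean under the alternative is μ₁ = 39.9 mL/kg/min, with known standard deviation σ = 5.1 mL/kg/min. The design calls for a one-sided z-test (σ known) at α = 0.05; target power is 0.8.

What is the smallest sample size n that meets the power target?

n = 7

Standardized effect: d = |μ₁ − μ₀| / σ = |39.9 − 44.8| / 5.1 = 0.9608
Set Φ(δ − 1.645) = 0.8; then δ − 1.645 = Φ⁻¹(0.8) = 0.842, giving δ = 2.486.
δ = d·√n ⇒ n = (δ/d)² = (2.486 / 0.9608)² = 6.70.
Rounding up, n = 7.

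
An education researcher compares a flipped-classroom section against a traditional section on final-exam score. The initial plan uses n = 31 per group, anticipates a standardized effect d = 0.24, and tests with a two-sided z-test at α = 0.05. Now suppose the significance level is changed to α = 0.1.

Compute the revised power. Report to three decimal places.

Power ≈ 0.247

δ = d·√(n/2) = 0.24 × √(31/2) = 0.9449 (unchanged). New critical value: z_{0.05} = 1.645.
Revised power = Φ(δ − 1.645) + Φ(−δ − 1.645) = Φ(-0.700) + Φ(-2.590) = 0.2420 + 0.0048 = 0.2468.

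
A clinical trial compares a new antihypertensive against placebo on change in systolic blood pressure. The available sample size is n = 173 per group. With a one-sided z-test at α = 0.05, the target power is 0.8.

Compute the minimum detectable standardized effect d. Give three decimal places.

Required noncentrality: δ = z_{0.05} + z_{0.20} = 1.645 + 0.842 = 2.486.
δ = d·√(n/2) ⇒ d = δ/√(n/2) = 2.486/√(173/2) = 0.2673.

d ≈ 0.267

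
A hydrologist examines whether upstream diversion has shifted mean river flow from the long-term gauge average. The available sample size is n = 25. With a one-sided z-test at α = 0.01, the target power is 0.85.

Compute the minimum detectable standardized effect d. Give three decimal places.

Required noncentrality: δ = z_{0.01} + z_{0.15} = 2.326 + 1.036 = 3.363.
δ = d·√n ⇒ d = δ/√n = 3.363/√25 = 0.6726.

d ≈ 0.673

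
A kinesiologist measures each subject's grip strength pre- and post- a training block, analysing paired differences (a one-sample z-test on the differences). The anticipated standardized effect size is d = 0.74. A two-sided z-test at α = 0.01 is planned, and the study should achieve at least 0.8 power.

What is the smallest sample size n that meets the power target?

n = 22

For power 0.8 need Φ(δ − z_{0.005}) = 0.8, so δ = z_{0.005} + z_{0.20} = 2.576 + 0.842 = 3.417.
(The Φ(−δ − z_{α/2}) term is vanishingly small for δ > 0 and is dropped in the standard sample-size formula.)
δ = d·√n ⇒ n = (δ/d)² = (3.417 / 0.74)² = 21.33.
Rounding up, n = 22.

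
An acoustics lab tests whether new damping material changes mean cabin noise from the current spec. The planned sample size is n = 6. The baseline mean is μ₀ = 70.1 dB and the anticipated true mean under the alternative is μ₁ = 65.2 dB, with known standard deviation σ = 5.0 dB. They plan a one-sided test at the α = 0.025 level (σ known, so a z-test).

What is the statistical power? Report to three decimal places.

Standardized effect: d = |μ₁ − μ₀| / σ = |65.2 − 70.1| / 5.0 = 0.9800
Noncentrality parameter: λ = d·√n = 0.9800 × √6 = 2.4005
Critical value for a one-sided test at α = 0.025: z_α = 1.960.
Power = Φ(λ − 1.960) = Φ(0.441) = 0.6702.

Power ≈ 0.670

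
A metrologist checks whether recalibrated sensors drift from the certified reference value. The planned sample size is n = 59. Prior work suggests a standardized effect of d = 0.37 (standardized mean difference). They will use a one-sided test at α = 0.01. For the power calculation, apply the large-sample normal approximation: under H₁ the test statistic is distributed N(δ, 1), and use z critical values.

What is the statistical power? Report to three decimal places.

Power ≈ 0.697

Noncentrality parameter: δ = d·√n = 0.37 × √59 = 2.8420
Critical value for a one-sided test at α = 0.01: z_α = 2.326.
Power = P(Z > 2.326 − δ) = Φ(0.516) = 0.6970.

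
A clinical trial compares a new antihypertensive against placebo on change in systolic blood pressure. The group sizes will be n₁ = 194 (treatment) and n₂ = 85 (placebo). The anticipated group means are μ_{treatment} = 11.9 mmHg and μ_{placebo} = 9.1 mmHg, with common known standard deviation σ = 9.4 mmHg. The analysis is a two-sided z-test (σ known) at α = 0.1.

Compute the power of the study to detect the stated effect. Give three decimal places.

Power ≈ 0.741

Standardized effect: d = |μ_{treatment} − μ_{placebo}| / σ = |11.9 − 9.1| / 9.4 = 0.2979
Noncentrality parameter: δ = d / √(1/n₁ + 1/n₂) = 0.2979 / √(1/194 + 1/85) = 2.2900
Critical value for a two-sided test at α = 0.1: z_{α/2} = 1.645.
Power = Φ(δ − 1.645) + Φ(−δ − 1.645) = Φ(0.645) + Φ(-3.935) = 0.7406 + 0.0000 = 0.7406.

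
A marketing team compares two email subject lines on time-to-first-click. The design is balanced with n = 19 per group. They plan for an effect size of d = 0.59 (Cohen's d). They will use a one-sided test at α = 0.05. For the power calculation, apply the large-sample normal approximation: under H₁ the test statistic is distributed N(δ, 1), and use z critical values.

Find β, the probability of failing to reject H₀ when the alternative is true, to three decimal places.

β ≈ 0.431

Noncentrality parameter: λ = d·√(n/2) = 0.59 × √(19/2) = 1.8185
Critical value for a one-sided test at α = 0.05: z_α = 1.645.
Power = Φ(λ − 1.645) = Φ(0.174) = 0.5689.
Type II error: β = 1 − power = 1 − 0.5689 = 0.4311.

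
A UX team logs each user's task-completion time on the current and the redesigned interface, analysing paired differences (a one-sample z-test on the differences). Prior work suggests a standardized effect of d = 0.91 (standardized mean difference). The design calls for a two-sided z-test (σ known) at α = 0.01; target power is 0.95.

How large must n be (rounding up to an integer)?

Set Φ(δ − 2.576) = 0.95; then δ − 2.576 = Φ⁻¹(0.95) = 1.645, giving δ = 4.221.
(Ignoring the negligible lower-tail rejection probability gives the usual closed-form inversion.)
δ = d·√n ⇒ n = (δ/d)² = (4.221 / 0.91)² = 21.51.
Round up to the next whole unit.

n = 22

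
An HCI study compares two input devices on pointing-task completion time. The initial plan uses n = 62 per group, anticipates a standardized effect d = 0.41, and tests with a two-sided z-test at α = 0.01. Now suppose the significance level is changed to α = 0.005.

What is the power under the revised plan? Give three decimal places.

δ = d·√(n/2) = 0.41 × √(62/2) = 2.2828 (unchanged). New critical value: z_{0.0025} = 2.807.
Revised power = Φ(δ − 2.807) + Φ(−δ − 2.807) = Φ(-0.524) + Φ(-5.090) = 0.3001 + 0.0000 = 0.3001.

Power ≈ 0.300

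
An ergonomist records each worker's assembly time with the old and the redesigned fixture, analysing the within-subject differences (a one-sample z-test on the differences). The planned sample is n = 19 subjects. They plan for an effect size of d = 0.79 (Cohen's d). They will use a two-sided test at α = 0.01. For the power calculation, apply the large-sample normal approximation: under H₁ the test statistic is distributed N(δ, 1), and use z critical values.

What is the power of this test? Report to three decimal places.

Power ≈ 0.807

Noncentrality parameter: δ = d·√n = 0.79 × √19 = 3.4435
Two-sided α = 0.01 → critical value z_{0.005} = 2.576.
Power = Φ(δ − 2.576) + Φ(−δ − 2.576) = Φ(0.868) + Φ(-6.019) = 0.8072 + 0.0000 = 0.8072.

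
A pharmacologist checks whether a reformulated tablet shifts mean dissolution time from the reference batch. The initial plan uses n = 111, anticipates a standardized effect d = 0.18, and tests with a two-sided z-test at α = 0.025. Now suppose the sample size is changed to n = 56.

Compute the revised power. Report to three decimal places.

With n = 56: δ = d·√n = 0.18 × √56 = 1.3470. Critical value z_{0.0125} = 2.241.
Revised power = Φ(δ − 2.241) + Φ(−δ − 2.241) = Φ(-0.894) + Φ(-3.588) = 0.1856 + 0.0002 = 0.1857.

Power ≈ 0.186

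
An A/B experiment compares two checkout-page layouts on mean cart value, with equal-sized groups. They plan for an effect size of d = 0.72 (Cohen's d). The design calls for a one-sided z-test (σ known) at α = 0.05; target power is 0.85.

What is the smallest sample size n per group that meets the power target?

Set Φ(δ − 1.645) = 0.85; then δ − 1.645 = Φ⁻¹(0.85) = 1.036, giving δ = 2.681.
δ = d·√(n/2) ⇒ n = 2(δ/d)² = 2 × (2.681 / 0.72)² = 27.74.
Round up to the next whole unit.

n = 28 per group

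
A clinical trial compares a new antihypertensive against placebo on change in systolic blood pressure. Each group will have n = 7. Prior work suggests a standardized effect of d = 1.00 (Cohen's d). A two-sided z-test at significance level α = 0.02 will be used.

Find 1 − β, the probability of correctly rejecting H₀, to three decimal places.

Power ≈ 0.324

Noncentrality parameter: δ = d·√(n/2) = 1.00 × √(7/2) = 1.8708
Critical value for a two-sided test at α = 0.02: z_{α/2} = 2.326.
Power = Φ(δ − 2.326) + Φ(−δ − 2.326) = Φ(-0.456) + Φ(-4.197) = 0.3244 + 0.0000 = 0.3244.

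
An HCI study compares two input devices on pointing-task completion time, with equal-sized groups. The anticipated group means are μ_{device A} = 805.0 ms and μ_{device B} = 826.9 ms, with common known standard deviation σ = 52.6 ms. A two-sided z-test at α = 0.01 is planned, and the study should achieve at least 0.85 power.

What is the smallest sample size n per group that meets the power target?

Standardized effect: d = |μ_{device A} − μ_{device B}| / σ = |805.0 − 826.9| / 52.6 = 0.4163
Set Φ(δ − 2.576) = 0.85; then δ − 2.576 = Φ⁻¹(0.85) = 1.036, giving δ = 3.612.
(The Φ(−δ − z_{α/2}) term is vanishingly small for δ > 0 and is dropped in the standard sample-size formula.)
δ = d·√(n/2) ⇒ n = 2(δ/d)² = 2 × (3.612 / 0.4163)² = 150.55.
Round up to the next whole unit.

n = 151 per group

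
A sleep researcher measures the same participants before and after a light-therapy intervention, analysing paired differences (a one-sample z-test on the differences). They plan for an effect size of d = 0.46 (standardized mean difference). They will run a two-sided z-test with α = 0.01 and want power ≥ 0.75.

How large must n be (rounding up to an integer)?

n = 50

For power 0.75 need Φ(δ − z_{0.005}) = 0.75, so δ = z_{0.005} + z_{0.25} = 2.576 + 0.674 = 3.250.
(The Φ(−δ − z_{α/2}) term is vanishingly small for δ > 0 and is dropped in the standard sample-size formula.)
δ = d·√n ⇒ n = (δ/d)² = (3.250 / 0.46)² = 49.93.
Round up to the next whole unit.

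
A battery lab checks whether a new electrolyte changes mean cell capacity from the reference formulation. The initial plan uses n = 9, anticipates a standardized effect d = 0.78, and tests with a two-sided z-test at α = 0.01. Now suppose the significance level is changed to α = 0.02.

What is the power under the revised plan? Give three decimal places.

δ = d·√n = 0.78 × √9 = 2.3400 (unchanged). New critical value: z_{0.01} = 2.326.
Revised power = Φ(δ − 2.326) + Φ(−δ − 2.326) = Φ(0.014) + Φ(-4.666) = 0.5054 + 0.0000 = 0.5054.

Power ≈ 0.505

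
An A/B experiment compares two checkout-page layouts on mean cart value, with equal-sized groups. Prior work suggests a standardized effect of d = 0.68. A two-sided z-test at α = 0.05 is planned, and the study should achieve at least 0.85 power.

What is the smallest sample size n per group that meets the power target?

n = 39 per group

Set Φ(δ − 1.960) = 0.85; then δ − 1.960 = Φ⁻¹(0.85) = 1.036, giving δ = 2.996.
(The Φ(−δ − z_{α/2}) term is vanishingly small for δ > 0 and is dropped in the standard sample-size formula.)
δ = d·√(n/2) ⇒ n = 2(δ/d)² = 2 × (2.996 / 0.68)² = 38.83.
Round up to the next whole unit.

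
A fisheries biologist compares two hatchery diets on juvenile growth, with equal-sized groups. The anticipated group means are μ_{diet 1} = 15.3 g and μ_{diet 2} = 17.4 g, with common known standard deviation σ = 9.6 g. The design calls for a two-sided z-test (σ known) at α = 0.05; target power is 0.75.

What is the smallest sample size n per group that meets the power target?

Standardized effect: d = |μ_{diet 1} − μ_{diet 2}| / σ = |15.3 − 17.4| / 9.6 = 0.2188
Set Φ(δ − 1.960) = 0.75; then δ − 1.960 = Φ⁻¹(0.75) = 0.674, giving δ = 2.634.
(The Φ(−δ − z_{α/2}) term is vanishingly small for δ > 0 and is dropped in the standard sample-size formula.)
δ = d·√(n/2) ⇒ n = 2(δ/d)² = 2 × (2.634 / 0.2188)² = 290.08.
Round up to the next whole unit.

n = 291 per group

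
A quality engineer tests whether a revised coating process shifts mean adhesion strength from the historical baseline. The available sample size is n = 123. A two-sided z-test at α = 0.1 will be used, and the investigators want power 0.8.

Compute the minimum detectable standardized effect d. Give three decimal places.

d ≈ 0.224

Required noncentrality: δ = z_{0.05} + z_{0.20} = 1.645 + 0.842 = 2.486.
(The second rejection-region term Φ(−δ − z_{α/2}) is negligible and dropped.)
δ = d·√n ⇒ d = δ/√n = 2.486/√123 = 0.2242.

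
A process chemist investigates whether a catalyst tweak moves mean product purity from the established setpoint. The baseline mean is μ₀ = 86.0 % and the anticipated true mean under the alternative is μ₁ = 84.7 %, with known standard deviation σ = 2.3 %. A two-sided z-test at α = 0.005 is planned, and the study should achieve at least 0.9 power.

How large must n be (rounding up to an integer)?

Standardized effect: d = |μ₁ − μ₀| / σ = |84.7 − 86.0| / 2.3 = 0.5652
Set Φ(δ − 2.807) = 0.9; then δ − 2.807 = Φ⁻¹(0.9) = 1.282, giving δ = 4.089.
(Ignoring the negligible lower-tail rejection probability gives the usual closed-form inversion.)
δ = d·√n ⇒ n = (δ/d)² = (4.089 / 0.5652)² = 52.33.
Round up to the next whole unit.

n = 53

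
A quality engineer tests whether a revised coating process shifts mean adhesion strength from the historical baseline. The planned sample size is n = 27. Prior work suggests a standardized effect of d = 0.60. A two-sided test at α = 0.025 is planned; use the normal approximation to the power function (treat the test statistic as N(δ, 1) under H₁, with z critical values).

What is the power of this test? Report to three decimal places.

Power ≈ 0.810

Noncentrality parameter: δ = d·√n = 0.60 × √27 = 3.1177
Two-sided α = 0.025 → critical value z_{0.0125} = 2.241.
Power = Φ(δ − 2.241) + Φ(−δ − 2.241) = Φ(0.876) + Φ(-5.359) = 0.8096 + 0.0000 = 0.8096.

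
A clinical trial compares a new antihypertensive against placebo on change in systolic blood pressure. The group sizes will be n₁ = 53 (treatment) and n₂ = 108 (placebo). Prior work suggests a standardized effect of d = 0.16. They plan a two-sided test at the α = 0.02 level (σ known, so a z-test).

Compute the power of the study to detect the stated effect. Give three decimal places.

Power ≈ 0.085

Noncentrality parameter: δ = d / √(1/n₁ + 1/n₂) = 0.16 / √(1/53 + 1/108) = 0.9540
Two-sided α = 0.02 → critical value z_{0.01} = 2.326.
Power = Φ(δ − 2.326) + Φ(−δ − 2.326) = Φ(-1.372) + Φ(-3.280) = 0.0850 + 0.0005 = 0.0855.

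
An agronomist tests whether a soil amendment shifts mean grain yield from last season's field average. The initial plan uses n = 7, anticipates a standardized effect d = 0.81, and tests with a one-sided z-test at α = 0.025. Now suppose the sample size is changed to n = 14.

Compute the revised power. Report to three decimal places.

With n = 14: δ = d·√n = 0.81 × √14 = 3.0307. Critical value z_{0.025} = 1.960.
Revised power = P(Z > 1.960 − δ) = Φ(1.071) = 0.8579.

Power ≈ 0.858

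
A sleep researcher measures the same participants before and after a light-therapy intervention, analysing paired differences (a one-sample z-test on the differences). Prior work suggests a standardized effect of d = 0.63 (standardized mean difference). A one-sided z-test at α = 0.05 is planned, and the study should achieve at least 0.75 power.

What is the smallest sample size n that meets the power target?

For power 0.75 need Φ(δ − z_{0.05}) = 0.75, so δ = z_{0.05} + z_{0.25} = 1.645 + 0.674 = 2.319.
δ = d·√n ⇒ n = (δ/d)² = (2.319 / 0.63)² = 13.55.
Rounding up, n = 14.

n = 14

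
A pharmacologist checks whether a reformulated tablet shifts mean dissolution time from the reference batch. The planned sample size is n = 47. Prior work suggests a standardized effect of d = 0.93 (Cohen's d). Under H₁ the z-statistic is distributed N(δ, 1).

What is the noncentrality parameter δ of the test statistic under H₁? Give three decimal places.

δ ≈ 6.376

The noncentrality parameter scales effect size by the design's sample-size factor: δ = d·√n = 0.93 × √47 = 6.3758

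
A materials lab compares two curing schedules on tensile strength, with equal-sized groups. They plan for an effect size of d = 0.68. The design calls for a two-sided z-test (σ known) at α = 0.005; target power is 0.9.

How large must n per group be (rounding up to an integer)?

n = 73 per group

Set Φ(δ − 2.807) = 0.9; then δ − 2.807 = Φ⁻¹(0.9) = 1.282, giving δ = 4.089.
(For δ > 0 the lower-tail rejection region contributes negligibly to power, so the one-term inversion is standard.)
δ = d·√(n/2) ⇒ n = 2(δ/d)² = 2 × (4.089 / 0.68)² = 72.30.
Round up to the next whole unit.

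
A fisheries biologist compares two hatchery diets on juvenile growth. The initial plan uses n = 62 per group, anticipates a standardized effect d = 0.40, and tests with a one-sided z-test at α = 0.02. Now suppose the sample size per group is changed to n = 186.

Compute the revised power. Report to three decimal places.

Power ≈ 0.964

With n = 186 per group: δ = d·√(n/2) = 0.40 × √(186/2) = 3.8575. Critical value z_{0.02} = 2.054.
Revised power = Φ(δ − 2.054) = Φ(1.804) = 0.9644.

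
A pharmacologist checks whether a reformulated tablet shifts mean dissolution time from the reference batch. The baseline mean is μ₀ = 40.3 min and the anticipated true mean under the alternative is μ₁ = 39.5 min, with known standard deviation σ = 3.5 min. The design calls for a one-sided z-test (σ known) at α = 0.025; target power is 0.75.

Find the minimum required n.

Standardized effect: d = |μ₁ − μ₀| / σ = |39.5 − 40.3| / 3.5 = 0.2286
For power 0.75 need Φ(δ − z_{0.025}) = 0.75, so δ = z_{0.025} + z_{0.25} = 1.960 + 0.674 = 2.634.
δ = d·√n ⇒ n = (δ/d)² = (2.634 / 0.2286)² = 132.84.
Round up to the next whole unit.

n = 133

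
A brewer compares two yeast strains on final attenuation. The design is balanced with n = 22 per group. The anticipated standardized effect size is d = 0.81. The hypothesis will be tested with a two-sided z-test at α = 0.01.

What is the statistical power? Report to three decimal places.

Noncentrality parameter: δ = d·√(n/2) = 0.81 × √(22/2) = 2.6865
Critical value for a two-sided test at α = 0.01: z_{α/2} = 2.576.
Power = Φ(δ − 2.576) + Φ(−δ − 2.576) = Φ(0.111) + Φ(-5.262) = 0.5440 + 0.0000 = 0.5440.

Power ≈ 0.544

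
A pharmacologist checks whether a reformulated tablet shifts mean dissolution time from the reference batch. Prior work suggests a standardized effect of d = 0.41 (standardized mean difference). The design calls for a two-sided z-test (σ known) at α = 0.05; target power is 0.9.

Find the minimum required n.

n = 63

Set Φ(δ − 1.960) = 0.9; then δ − 1.960 = Φ⁻¹(0.9) = 1.282, giving δ = 3.242.
(The Φ(−δ − z_{α/2}) term is vanishingly small for δ > 0 and is dropped in the standard sample-size formula.)
δ = d·√n ⇒ n = (δ/d)² = (3.242 / 0.41)² = 62.51.
Round up to the next whole unit.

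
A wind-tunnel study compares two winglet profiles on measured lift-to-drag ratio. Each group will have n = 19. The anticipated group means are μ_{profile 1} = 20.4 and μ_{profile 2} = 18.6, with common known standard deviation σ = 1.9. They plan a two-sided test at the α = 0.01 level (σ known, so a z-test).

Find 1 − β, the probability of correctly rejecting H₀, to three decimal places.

Power ≈ 0.635

Standardized effect: d = |μ_{profile 1} − μ_{profile 2}| / σ = |20.4 − 18.6| / 1.9 = 0.9474
Noncentrality parameter: δ = d·√(n/2) = 0.9474 × √(19/2) = 2.9200
Two-sided α = 0.01 → critical value z_{0.005} = 2.576.
Power = Φ(δ − 2.576) + Φ(−δ − 2.576) = Φ(0.344) + Φ(-5.496) = 0.6346 + 0.0000 = 0.6346.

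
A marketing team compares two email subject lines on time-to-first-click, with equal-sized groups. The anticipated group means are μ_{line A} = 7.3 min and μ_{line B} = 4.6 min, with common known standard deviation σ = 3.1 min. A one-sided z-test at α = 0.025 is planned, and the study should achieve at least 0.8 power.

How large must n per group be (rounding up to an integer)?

Standardized effect: d = |μ_{line A} − μ_{line B}| / σ = |7.3 − 4.6| / 3.1 = 0.8710
For power 0.8 need Φ(δ − z_{0.025}) = 0.8, so δ = z_{0.025} + z_{0.20} = 1.960 + 0.842 = 2.802.
δ = d·√(n/2) ⇒ n = 2(δ/d)² = 2 × (2.802 / 0.8710)² = 20.69.
Round up to the next whole unit.

n = 21 per group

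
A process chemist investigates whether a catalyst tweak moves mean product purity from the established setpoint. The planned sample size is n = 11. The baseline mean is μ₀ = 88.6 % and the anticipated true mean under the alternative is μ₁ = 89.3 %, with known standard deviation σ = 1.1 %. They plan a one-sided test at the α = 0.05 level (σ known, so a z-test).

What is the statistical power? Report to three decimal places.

Standardized effect: d = |μ₁ − μ₀| / σ = |89.3 − 88.6| / 1.1 = 0.6364
Noncentrality parameter: δ = d·√n = 0.6364 × √11 = 2.1106
One-sided α = 0.05 → critical value z_{0.05} = 1.645.
Power = P(Z > 1.645 − δ) = Φ(0.466) = 0.6793.

Power ≈ 0.679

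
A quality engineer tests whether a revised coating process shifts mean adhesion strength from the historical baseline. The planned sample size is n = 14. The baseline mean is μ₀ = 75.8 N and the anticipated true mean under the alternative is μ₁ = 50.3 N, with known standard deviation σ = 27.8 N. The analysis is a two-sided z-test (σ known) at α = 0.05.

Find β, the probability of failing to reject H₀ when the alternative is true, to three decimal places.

β ≈ 0.070

Standardized effect: d = |μ₁ − μ₀| / σ = |50.3 − 75.8| / 27.8 = 0.9173
Noncentrality parameter: δ = d·√n = 0.9173 × √14 = 3.4321
Two-sided α = 0.05 → critical value z_{0.025} = 1.960.
Power = Φ(δ − 1.960) + Φ(−δ − 1.960) = Φ(1.472) + Φ(-5.392) = 0.9295 + 0.0000 = 0.9295.
Type II error: β = 1 − power = 1 − 0.9295 = 0.0705.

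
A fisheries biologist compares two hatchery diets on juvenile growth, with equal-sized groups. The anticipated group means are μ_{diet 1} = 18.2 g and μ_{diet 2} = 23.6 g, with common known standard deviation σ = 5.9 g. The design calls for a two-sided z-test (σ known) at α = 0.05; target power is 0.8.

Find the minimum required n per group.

Standardized effect: d = |μ_{diet 1} − μ_{diet 2}| / σ = |18.2 − 23.6| / 5.9 = 0.9153
For power 0.8 need Φ(δ − z_{0.025}) = 0.8, so δ = z_{0.025} + z_{0.20} = 1.960 + 0.842 = 2.802.
(Ignoring the negligible lower-tail rejection probability gives the usual closed-form inversion.)
δ = d·√(n/2) ⇒ n = 2(δ/d)² = 2 × (2.802 / 0.9153)² = 18.74.
Rounding up, n = 19 per group.

n = 19 per group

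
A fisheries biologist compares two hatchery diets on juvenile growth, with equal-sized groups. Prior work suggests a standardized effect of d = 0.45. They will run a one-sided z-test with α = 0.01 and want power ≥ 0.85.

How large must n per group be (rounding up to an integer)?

Set Φ(δ − 2.326) = 0.85; then δ − 2.326 = Φ⁻¹(0.85) = 1.036, giving δ = 3.363.
δ = d·√(n/2) ⇒ n = 2(δ/d)² = 2 × (3.363 / 0.45)² = 111.69.
Round up to the next whole unit.

n = 112 per group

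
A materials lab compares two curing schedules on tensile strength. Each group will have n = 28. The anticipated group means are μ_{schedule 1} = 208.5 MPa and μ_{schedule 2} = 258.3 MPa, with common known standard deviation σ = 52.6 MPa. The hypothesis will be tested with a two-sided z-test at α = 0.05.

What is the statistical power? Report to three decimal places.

Standardized effect: d = |μ_{schedule 1} − μ_{schedule 2}| / σ = |208.5 − 258.3| / 52.6 = 0.9468
Noncentrality parameter: δ = d·√(n/2) = 0.9468 × √(28/2) = 3.5425
Two-sided α = 0.05 → critical value z_{0.025} = 1.960.
Power = Φ(δ − 1.960) + Φ(−δ − 1.960) = Φ(1.583) + Φ(-5.502) = 0.9432 + 0.0000 = 0.9432.

Power ≈ 0.943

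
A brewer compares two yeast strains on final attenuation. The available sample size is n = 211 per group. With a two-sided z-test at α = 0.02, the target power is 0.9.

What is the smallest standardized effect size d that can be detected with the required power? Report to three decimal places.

Required noncentrality: δ = z_{0.01} + z_{0.10} = 2.326 + 1.282 = 3.608.
(Lower-tail contribution to power is negligible for δ > 0.)
δ = d·√(n/2) ⇒ d = δ/√(n/2) = 3.608/√(211/2) = 0.3513.

d ≈ 0.351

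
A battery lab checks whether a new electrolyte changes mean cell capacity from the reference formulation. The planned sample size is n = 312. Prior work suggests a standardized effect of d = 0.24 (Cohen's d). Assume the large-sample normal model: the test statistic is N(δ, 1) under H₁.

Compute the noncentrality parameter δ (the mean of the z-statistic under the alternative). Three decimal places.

δ = d·√n = 0.24 × √312 = 4.2392

δ ≈ 4.239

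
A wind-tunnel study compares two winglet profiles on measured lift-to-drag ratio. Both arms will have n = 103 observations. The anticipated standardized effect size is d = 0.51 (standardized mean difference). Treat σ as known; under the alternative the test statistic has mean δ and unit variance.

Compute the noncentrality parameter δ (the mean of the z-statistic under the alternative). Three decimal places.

δ = d·√(n/2) = 0.51 × √(103/2) = 3.6599

δ ≈ 3.660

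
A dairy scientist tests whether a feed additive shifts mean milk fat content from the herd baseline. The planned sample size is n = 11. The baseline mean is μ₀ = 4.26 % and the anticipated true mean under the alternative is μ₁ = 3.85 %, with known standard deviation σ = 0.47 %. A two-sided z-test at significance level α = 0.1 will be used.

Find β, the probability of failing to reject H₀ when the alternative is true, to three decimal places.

Standardized effect: d = |μ₁ − μ₀| / σ = |3.85 − 4.26| / 0.47 = 0.8723
Noncentrality parameter: δ = d·√n = 0.8723 × √11 = 2.8932
Critical value for a two-sided test at α = 0.1: z_{α/2} = 1.645.
Power = Φ(δ − 1.645) + Φ(−δ − 1.645) = Φ(1.248) + Φ(-4.538) = 0.8941 + 0.0000 = 0.8941.
Type II error: β = 1 − power = 1 − 0.8941 = 0.1059.

β ≈ 0.106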